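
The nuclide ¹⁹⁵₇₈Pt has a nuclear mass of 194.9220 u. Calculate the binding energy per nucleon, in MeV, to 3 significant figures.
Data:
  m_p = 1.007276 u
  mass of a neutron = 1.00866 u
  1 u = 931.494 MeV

The nucleus contains 78 protons and 195 − 78 = 117 neutrons.
Mass of separated nucleons = 78(1.007276) + 117(1.00866) = 78.567528 + 118.01322 = 196.580748 u
Mass defect Δm = 196.580748 − 194.9220 = 1.658748 u
E_B = 1.658748 × 931.494 = 1545.11 MeV
Per nucleon: 1545.11 / 195 = 7.924 MeV

7.92 MeV/nucleon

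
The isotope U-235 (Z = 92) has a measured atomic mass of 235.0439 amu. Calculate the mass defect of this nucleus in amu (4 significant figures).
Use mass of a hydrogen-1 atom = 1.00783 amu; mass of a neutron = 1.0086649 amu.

1.916 amu

Mass of separated nucleons = 92(1.00783) + 143(1.0086649) = 92.72036 + 144.2390807 = 236.9594407 amu
Δm = 236.9594407 − 235.0439 = 1.9155407 amu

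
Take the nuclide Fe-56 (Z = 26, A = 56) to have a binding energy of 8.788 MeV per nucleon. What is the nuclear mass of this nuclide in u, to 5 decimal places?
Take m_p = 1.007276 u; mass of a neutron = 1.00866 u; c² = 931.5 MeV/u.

Total binding energy = 56 × 8.788 = 492.128 MeV
Mass defect = 492.128 MeV / (931.5 MeV/u) = 0.5283178 u
Constituent mass = 26(1.007276) + 30(1.00866) = 56.448976 u
Nuclear mass = 56.448976 − 0.5283178 = 55.9206582 u ≈ 55.92066 u (to 5 decimal places)

55.92066 u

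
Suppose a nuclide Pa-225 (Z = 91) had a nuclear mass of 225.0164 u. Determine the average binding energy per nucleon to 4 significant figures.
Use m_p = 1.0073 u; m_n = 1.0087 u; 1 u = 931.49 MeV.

7.509 MeV/nucleon

The nucleus contains 91 protons and 225 − 91 = 134 neutrons.
Mass of separated nucleons = 91(1.0073) + 134(1.0087) = 91.6643 + 135.1658 = 226.8301 u
Δm = 226.8301 − 225.0164 = 1.8137 u
Converting to energy: 1.8137 u × 931.49 MeV/u = 1689.44 MeV
Per nucleon: 1689.44 / 225 = 7.509 MeV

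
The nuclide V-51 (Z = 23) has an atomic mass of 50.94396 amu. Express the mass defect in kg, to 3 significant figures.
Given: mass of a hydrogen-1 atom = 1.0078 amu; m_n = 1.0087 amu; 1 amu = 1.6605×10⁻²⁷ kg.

Z = 23, so N = A − Z = 51 − 23 = 28.
Mass of separated nucleons = 23(1.0078) + 28(1.0087) = 23.1794 + 28.2436 = 51.4230 amu
The mass defect is 51.4230 − 50.94396 = 0.47904 amu.
In SI units: 0.47904 amu × 1.6605×10⁻²⁷ kg/amu = 7.9545e-28 kg

7.95e-28 kg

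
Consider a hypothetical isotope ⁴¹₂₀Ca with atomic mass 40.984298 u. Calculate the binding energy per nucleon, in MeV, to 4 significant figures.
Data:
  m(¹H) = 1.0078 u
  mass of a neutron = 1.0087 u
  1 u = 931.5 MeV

With 20 protons and 21 neutrons (A = 41):
Mass of separated nucleons = 20(1.0078) + 21(1.0087) = 20.1560 + 21.1827 = 41.3387 u
Δm = 41.3387 − 40.984298 = 0.354402 u
E_B = 0.354402 × 931.5 = 330.125 MeV
Dividing by A = 41 gives 8.052 MeV per nucleon.

8.052 MeV/nucleon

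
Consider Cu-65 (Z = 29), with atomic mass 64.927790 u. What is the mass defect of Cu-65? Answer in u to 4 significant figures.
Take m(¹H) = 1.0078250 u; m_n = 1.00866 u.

With 29 protons and 36 neutrons (A = 65):
Mass of separated nucleons = 29(1.0078250) + 36(1.00866) = 29.2269250 + 36.31176 = 65.5386850 u
Δm = 65.5386850 − 64.927790 = 0.6108950 u

0.6109 u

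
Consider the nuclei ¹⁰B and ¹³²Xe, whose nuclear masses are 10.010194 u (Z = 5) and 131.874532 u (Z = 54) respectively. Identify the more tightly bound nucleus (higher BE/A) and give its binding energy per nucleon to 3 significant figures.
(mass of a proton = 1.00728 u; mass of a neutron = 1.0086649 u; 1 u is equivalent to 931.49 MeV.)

¹⁰B: Σm = 5(1.00728) + 5(1.0086649) = 10.0797245 u; Δm = 0.0695305 u; E_B = 64.767 MeV; E_B/A = 6.477 MeV
¹³²Xe: Σm = 54(1.00728) + 78(1.0086649) = 133.0689822 u; Δm = 1.1944502 u; E_B = 1112.6 MeV; E_B/A = 8.429 MeV
¹³²Xe has the higher binding energy per nucleon, so it is the more tightly bound nucleus.

¹³²Xe; 8.43 MeV/nucleon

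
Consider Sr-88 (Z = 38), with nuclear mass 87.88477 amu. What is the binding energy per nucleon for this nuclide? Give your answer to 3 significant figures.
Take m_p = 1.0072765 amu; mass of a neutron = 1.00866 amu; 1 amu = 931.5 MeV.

Z = 38, so N = A − Z = 88 − 38 = 50.
Mass of separated nucleons = 38(1.0072765) + 50(1.00866) = 38.2765070 + 50.43300 = 88.7095070 amu
Δm = 88.7095070 − 87.88477 = 0.8247370 amu
Binding energy = Δm·c² = 0.8247370 × 931.5 MeV/amu = 768.243 MeV
Per nucleon: 768.243 / 88 = 8.730 MeV

8.73 MeV/nucleon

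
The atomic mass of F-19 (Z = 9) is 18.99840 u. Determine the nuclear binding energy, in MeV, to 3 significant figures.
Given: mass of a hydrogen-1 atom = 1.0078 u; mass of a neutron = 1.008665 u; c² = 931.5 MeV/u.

Total constituent mass: 9 × 1.0078 + 10 × 1.008665 = 19.156850 u
The mass defect is 19.156850 − 18.99840 = 0.158450 u.
E_B = 0.158450 × 931.5 = 147.596 MeV

148 MeV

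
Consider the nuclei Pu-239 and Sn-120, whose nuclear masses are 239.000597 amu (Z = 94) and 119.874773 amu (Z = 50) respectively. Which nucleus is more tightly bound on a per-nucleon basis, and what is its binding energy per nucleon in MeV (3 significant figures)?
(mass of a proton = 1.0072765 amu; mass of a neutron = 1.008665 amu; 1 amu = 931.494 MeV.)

Pu-239: Σm = 94(1.0072765) + 145(1.008665) = 240.9404160 amu; Δm = 1.9398190 amu; E_B = 1806.9 MeV; E_B/A = 7.560 MeV
Sn-120: Σm = 50(1.0072765) + 70(1.008665) = 120.9703750 amu; Δm = 1.0956020 amu; E_B = 1020.55 MeV; E_B/A = 8.5046 MeV
Sn-120 has the higher binding energy per nucleon, so it is the more tightly bound nucleus.

Sn-120; 8.50 MeV/nucleon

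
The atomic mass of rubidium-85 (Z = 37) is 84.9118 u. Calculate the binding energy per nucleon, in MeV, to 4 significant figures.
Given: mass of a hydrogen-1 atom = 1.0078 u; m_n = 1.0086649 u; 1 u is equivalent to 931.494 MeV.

The nucleus contains 37 protons and 85 − 37 = 48 neutrons.
Σm = 37·m(¹H) + 48·m_n = 37.2886 + 48.4159152 = 85.7045152 u
The mass defect is 85.7045152 − 84.9118 = 0.7927152 u.
Converting to energy: 0.7927152 u × 931.494 MeV/u = 738.409 MeV
BE/A = 738.409 MeV / 85 = 8.687 MeV/nucleon

8.687 MeV/nucleon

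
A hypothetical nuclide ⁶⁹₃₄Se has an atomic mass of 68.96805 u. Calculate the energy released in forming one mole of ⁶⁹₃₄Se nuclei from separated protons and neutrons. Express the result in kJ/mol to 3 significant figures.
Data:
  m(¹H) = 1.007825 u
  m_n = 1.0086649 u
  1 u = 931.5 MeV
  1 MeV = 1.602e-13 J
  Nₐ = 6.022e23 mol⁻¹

5.40e+10 kJ/mol

The nucleus contains 34 protons and 69 − 34 = 35 neutrons.
Total constituent mass: 34 × 1.007825 + 35 × 1.0086649 = 69.5693215 u
The mass defect is 69.5693215 − 68.96805 = 0.6012715 u.
Converting to energy: 0.6012715 u × 931.5 MeV/u = 560.084 MeV
Per nucleus in joules: 560.084 MeV × 1.602e-13 J/MeV = 8.9725e-11 J
Per mole: 8.9725e-11 J × 6.022e23 mol⁻¹ = 5.4032e+13 J/mol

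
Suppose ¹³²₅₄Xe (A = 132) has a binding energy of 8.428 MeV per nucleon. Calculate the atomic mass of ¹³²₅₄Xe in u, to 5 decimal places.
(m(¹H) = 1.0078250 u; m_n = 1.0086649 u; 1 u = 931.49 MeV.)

Total binding energy = 132 × 8.428 = 1112.496 MeV
Mass defect = 1112.496 MeV / (931.49 MeV/u) = 1.1943188 u
Constituent mass = 54(1.0078250) + 78(1.0086649) = 133.0984122 u
Atomic mass = 133.0984122 − 1.1943188 = 131.9040934 u ≈ 131.90409 u (to 5 decimal places)

131.90409 u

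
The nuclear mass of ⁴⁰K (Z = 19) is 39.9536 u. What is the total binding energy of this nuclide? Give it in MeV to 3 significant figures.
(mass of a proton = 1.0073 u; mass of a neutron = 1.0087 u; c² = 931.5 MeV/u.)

With 19 protons and 21 neutrons (A = 40):
Total constituent mass: 19 × 1.0073 + 21 × 1.0087 = 40.3214 u
Mass defect Δm = 40.3214 − 39.9536 = 0.3678 u
E_B = 0.3678 × 931.5 = 342.606 MeV

343 MeV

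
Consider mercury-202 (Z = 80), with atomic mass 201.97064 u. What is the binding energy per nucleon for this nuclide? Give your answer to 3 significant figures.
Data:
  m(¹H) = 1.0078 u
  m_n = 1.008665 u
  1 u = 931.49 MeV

With 80 protons and 122 neutrons (A = 202):
Σm = 80·m(¹H) + 122·m_n = 80.6240 + 123.057130 = 203.681130 u
The mass defect is 203.681130 − 201.97064 = 1.710490 u.
E_B = 1.710490 × 931.49 = 1593.30 MeV
BE/A = 1593.30 MeV / 202 = 7.888 MeV/nucleon

7.89 MeV/nucleon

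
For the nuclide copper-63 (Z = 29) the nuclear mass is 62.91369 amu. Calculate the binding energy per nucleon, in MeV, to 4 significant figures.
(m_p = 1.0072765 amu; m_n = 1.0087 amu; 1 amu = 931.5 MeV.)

8.770 MeV/nucleon

The nucleus contains 29 protons and 63 − 29 = 34 neutrons.
Mass of separated nucleons = 29(1.0072765) + 34(1.0087) = 29.2110185 + 34.2958 = 63.5068185 amu
The mass defect is 63.5068185 − 62.91369 = 0.5931285 amu.
Converting to energy: 0.5931285 amu × 931.5 MeV/amu = 552.499 MeV
Dividing by A = 63 gives 8.770 MeV per nucleon.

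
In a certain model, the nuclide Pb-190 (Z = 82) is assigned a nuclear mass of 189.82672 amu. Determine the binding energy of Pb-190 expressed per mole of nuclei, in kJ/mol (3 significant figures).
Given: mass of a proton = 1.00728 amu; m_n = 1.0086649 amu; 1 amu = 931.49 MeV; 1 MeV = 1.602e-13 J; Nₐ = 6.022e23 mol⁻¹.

1.53e+11 kJ/mol

Mass of separated nucleons = 82(1.00728) + 108(1.0086649) = 82.59696 + 108.9358092 = 191.5327692 amu
Mass defect Δm = 191.5327692 − 189.82672 = 1.7060492 amu
E_B = 1.7060492 × 931.49 = 1589.17 MeV
Per nucleus in joules: 1589.17 MeV × 1.602e-13 J/MeV = 2.5459e-10 J
Per mole: 2.5459e-10 J × 6.022e23 mol⁻¹ = 1.5331e+14 J/mol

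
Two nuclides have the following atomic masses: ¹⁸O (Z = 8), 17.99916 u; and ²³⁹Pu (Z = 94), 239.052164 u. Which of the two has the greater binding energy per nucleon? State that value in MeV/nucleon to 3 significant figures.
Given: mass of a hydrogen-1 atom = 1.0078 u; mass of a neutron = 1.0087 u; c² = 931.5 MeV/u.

¹⁸O: Σm = 8(1.0078) + 10(1.0087) = 18.1494 u; Δm = 0.15024 u; E_B = 139.949 MeV; E_B/A = 7.7749 MeV
²³⁹Pu: Σm = 94(1.0078) + 145(1.0087) = 240.9947 u; Δm = 1.942536 u; E_B = 1809.5 MeV; E_B/A = 7.571 MeV
¹⁸O has the higher binding energy per nucleon, so it is the more tightly bound nucleus.

¹⁸O; 7.77 MeV/nucleon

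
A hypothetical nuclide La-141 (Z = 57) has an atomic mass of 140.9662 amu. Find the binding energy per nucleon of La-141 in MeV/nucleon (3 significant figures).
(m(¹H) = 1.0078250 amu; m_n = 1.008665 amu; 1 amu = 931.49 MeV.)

Z = 57, so N = A − Z = 141 − 57 = 84.
Mass of separated nucleons = 57(1.0078250) + 84(1.008665) = 57.4460250 + 84.727860 = 142.1738850 amu
Δm = 142.1738850 − 140.9662 = 1.2076850 amu
E_B = 1.2076850 × 931.49 = 1124.95 MeV
BE/A = 1124.95 MeV / 141 = 7.978 MeV/nucleon

7.98 MeV/nucleon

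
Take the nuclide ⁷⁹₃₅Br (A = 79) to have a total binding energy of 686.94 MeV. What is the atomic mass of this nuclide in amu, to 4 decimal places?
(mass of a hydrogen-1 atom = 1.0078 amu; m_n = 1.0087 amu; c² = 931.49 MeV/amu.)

Mass defect = 686.94 MeV / (931.49 MeV/amu) = 0.737464 amu
Constituent mass = 35(1.0078) + 44(1.0087) = 79.6558 amu
Atomic mass = 79.6558 − 0.737464 = 78.918336 amu ≈ 78.9183 amu (to 4 decimal places)

78.9183 amu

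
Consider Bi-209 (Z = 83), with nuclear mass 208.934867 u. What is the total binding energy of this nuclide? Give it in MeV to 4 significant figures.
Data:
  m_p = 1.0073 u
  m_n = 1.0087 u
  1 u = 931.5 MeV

Z = 83, so N = A − Z = 209 − 83 = 126.
Total constituent mass: 83 × 1.0073 + 126 × 1.0087 = 210.7021 u
Δm = 210.7021 − 208.934867 = 1.767233 u
Converting to energy: 1.767233 u × 931.5 MeV/u = 1646.18 MeV

1646 MeV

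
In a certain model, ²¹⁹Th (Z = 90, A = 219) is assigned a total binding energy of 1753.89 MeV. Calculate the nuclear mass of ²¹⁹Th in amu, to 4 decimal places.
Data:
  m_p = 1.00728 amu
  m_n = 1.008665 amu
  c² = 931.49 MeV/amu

218.8901 amu

Mass defect = 1753.89 MeV / (931.49 MeV/amu) = 1.882887 amu
Constituent mass = 90(1.00728) + 129(1.008665) = 220.772985 amu
Nuclear mass = 220.772985 − 1.882887 = 218.890098 amu ≈ 218.8901 amu (to 4 decimal places)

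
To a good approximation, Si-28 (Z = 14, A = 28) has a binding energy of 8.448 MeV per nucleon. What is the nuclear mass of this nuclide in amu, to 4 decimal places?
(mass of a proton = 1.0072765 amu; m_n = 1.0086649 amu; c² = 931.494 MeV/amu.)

Total binding energy = 28 × 8.448 = 236.544 MeV
Mass defect = 236.544 MeV / (931.494 MeV/amu) = 0.253940 amu
Constituent mass = 14(1.0072765) + 14(1.0086649) = 28.2231796 amu
Nuclear mass = 28.2231796 − 0.253940 = 27.9692396 amu ≈ 27.9692 amu (to 4 decimal places)

27.9692 amu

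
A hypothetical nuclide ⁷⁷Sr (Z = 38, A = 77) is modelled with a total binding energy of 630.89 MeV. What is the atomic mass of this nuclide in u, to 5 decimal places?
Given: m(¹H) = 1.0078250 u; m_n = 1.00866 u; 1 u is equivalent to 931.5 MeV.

Mass defect = 630.89 MeV / (931.5 MeV/u) = 0.6772840 u
Constituent mass = 38(1.0078250) + 39(1.00866) = 77.6350900 u
Atomic mass = 77.6350900 − 0.6772840 = 76.9578060 u ≈ 76.95781 u (to 5 decimal places)

76.95781 u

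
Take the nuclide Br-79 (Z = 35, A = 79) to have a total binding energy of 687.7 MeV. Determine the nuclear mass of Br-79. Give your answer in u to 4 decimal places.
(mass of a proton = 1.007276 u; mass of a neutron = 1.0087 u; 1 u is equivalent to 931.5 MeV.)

78.8992 u

Mass defect = 687.7 MeV / (931.5 MeV/u) = 0.738272 u
Constituent mass = 35(1.007276) + 44(1.0087) = 79.637460 u
Nuclear mass = 79.637460 − 0.738272 = 78.899188 u ≈ 78.8992 u (to 4 decimal places)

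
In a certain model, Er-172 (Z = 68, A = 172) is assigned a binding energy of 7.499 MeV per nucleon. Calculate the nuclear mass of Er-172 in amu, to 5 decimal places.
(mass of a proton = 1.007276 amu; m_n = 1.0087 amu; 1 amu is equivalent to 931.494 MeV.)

Total binding energy = 172 × 7.499 = 1289.828 MeV
Mass defect = 1289.828 MeV / (931.494 MeV/amu) = 1.3846874 amu
Constituent mass = 68(1.007276) + 104(1.0087) = 173.399568 amu
Nuclear mass = 173.399568 − 1.3846874 = 172.0148806 amu ≈ 172.01488 amu (to 5 decimal places)

172.01488 amu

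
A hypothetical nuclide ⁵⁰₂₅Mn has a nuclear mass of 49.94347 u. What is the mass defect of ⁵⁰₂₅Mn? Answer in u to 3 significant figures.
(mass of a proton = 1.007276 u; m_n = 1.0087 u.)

The nucleus contains 25 protons and 50 − 25 = 25 neutrons.
Mass of separated nucleons = 25(1.007276) + 25(1.0087) = 25.181900 + 25.2175 = 50.399400 u
The mass defect is 50.399400 − 49.94347 = 0.455930 u.

0.456 u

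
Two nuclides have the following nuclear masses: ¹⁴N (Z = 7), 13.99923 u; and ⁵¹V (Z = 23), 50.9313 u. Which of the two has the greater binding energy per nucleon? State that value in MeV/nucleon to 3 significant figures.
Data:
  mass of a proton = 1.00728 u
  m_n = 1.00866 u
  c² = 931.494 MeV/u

¹⁴N: Σm = 7(1.00728) + 7(1.00866) = 14.11158 u; Δm = 0.11235 u; E_B = 104.65 MeV; E_B/A = 7.475 MeV
⁵¹V: Σm = 23(1.00728) + 28(1.00866) = 51.40992 u; Δm = 0.47862 u; E_B = 445.83 MeV; E_B/A = 8.742 MeV
⁵¹V has the higher binding energy per nucleon, so it is the more tightly bound nucleus.

⁵¹V; 8.74 MeV/nucleon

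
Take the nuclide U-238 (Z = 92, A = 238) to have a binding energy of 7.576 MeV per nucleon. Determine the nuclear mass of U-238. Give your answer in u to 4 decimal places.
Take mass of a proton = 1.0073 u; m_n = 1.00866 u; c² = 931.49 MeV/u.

Total binding energy = 238 × 7.576 = 1803.088 MeV
Mass defect = 1803.088 MeV / (931.49 MeV/u) = 1.935703 u
Constituent mass = 92(1.0073) + 146(1.00866) = 239.93596 u
Nuclear mass = 239.93596 − 1.935703 = 238.000257 u ≈ 238.0003 u (to 4 decimal places)

238.0003 u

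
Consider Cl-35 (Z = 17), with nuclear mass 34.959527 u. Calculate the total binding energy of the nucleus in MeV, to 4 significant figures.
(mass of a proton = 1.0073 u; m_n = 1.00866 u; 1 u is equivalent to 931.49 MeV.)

The nucleus contains 17 protons and 35 − 17 = 18 neutrons.
Σm = 17·m_p + 18·m_n = 17.1241 + 18.15588 = 35.27998 u
Δm = 35.27998 − 34.959527 = 0.320453 u
Converting to energy: 0.320453 u × 931.49 MeV/u = 298.499 MeV

298.5 MeV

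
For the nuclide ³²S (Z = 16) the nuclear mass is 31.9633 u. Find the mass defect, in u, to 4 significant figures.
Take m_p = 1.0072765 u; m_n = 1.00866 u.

0.2917 u

Mass of separated nucleons = 16(1.0072765) + 16(1.00866) = 16.1164240 + 16.13856 = 32.2549840 u
Mass defect Δm = 32.2549840 − 31.9633 = 0.2916840 u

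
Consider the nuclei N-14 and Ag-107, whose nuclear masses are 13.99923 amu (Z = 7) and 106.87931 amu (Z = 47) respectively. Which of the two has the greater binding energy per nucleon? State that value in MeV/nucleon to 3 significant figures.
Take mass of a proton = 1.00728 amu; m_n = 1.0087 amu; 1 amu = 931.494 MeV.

Ag-107; 8.57 MeV/nucleon

N-14: Σm = 7(1.00728) + 7(1.0087) = 14.11186 amu; Δm = 0.11263 amu; E_B = 104.91 MeV; E_B/A = 7.494 MeV
Ag-107: Σm = 47(1.00728) + 60(1.0087) = 107.86416 amu; Δm = 0.98485 amu; E_B = 917.38 MeV; E_B/A = 8.574 MeV
Ag-107 has the higher binding energy per nucleon, so it is the more tightly bound nucleus.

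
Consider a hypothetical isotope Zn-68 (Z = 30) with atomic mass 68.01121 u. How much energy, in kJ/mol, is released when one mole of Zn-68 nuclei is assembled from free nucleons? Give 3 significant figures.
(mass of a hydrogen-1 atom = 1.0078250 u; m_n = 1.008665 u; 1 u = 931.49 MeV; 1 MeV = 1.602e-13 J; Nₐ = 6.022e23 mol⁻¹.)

Mass of separated nucleons = 30(1.0078250) + 38(1.008665) = 30.2347500 + 38.329270 = 68.5640200 u
The mass defect is 68.5640200 − 68.01121 = 0.5528100 u.
Binding energy = Δm·c² = 0.5528100 × 931.49 MeV/u = 514.937 MeV
Per nucleus in joules: 514.937 MeV × 1.602e-13 J/MeV = 8.2493e-11 J
Per mole: 8.2493e-11 J × 6.022e23 mol⁻¹ = 4.9677e+13 J/mol

4.97e+10 kJ/mol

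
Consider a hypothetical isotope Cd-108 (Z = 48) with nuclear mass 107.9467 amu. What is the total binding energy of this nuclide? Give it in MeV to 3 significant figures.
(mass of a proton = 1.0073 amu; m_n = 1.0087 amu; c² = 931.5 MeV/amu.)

The nucleus contains 48 protons and 108 − 48 = 60 neutrons.
Total constituent mass: 48 × 1.0073 + 60 × 1.0087 = 108.8724 amu
Mass defect Δm = 108.8724 − 107.9467 = 0.9257 amu
Binding energy = Δm·c² = 0.9257 × 931.5 MeV/amu = 862.290 MeV

862 MeV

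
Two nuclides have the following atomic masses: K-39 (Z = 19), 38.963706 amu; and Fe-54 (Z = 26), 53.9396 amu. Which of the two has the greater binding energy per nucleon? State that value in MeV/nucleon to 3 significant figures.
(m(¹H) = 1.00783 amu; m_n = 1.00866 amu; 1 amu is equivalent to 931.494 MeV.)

K-39: Σm = 19(1.00783) + 20(1.00866) = 39.32197 amu; Δm = 0.358264 amu; E_B = 333.72 MeV; E_B/A = 8.557 MeV
Fe-54: Σm = 26(1.00783) + 28(1.00866) = 54.44606 amu; Δm = 0.50646 amu; E_B = 471.76 MeV; E_B/A = 8.736 MeV
Fe-54 has the higher binding energy per nucleon, so it is the more tightly bound nucleus.

Fe-54; 8.74 MeV/nucleon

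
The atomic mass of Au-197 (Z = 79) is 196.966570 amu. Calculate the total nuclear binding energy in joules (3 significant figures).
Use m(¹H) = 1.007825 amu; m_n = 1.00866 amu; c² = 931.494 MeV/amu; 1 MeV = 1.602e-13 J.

Z = 79, so N = A − Z = 197 − 79 = 118.
Total constituent mass: 79 × 1.007825 + 118 × 1.00866 = 198.640055 amu
Δm = 198.640055 − 196.966570 = 1.673485 amu
Converting to energy: 1.673485 amu × 931.494 MeV/amu = 1558.84 MeV
In joules: 1558.84 MeV × 1.602e-13 J/MeV = 2.4973e-10 J

2.50e-10 J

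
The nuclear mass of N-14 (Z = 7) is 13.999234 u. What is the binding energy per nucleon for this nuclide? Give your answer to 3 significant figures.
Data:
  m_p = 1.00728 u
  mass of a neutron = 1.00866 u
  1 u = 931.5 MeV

7.48 MeV/nucleon

Z = 7, so N = A − Z = 14 − 7 = 7.
Total constituent mass: 7 × 1.00728 + 7 × 1.00866 = 14.11158 u
Mass defect Δm = 14.11158 − 13.999234 = 0.112346 u
Converting to energy: 0.112346 u × 931.5 MeV/u = 104.650 MeV
BE/A = 104.650 MeV / 14 = 7.475 MeV/nucleon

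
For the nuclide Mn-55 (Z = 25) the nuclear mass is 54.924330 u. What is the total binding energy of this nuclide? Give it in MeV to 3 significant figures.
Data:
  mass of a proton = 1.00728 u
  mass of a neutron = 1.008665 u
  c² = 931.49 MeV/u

482 MeV

Mass of separated nucleons = 25(1.00728) + 30(1.008665) = 25.18200 + 30.259950 = 55.441950 u
Δm = 55.441950 − 54.924330 = 0.517620 u
Binding energy = Δm·c² = 0.517620 × 931.49 MeV/u = 482.158 MeV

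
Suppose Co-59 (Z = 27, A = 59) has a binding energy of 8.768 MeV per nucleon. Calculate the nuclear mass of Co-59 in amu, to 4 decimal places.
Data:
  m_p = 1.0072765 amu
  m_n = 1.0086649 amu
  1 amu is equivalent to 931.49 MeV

Total binding energy = 59 × 8.768 = 517.312 MeV
Mass defect = 517.312 MeV / (931.49 MeV/amu) = 0.555360 amu
Constituent mass = 27(1.0072765) + 32(1.0086649) = 59.4737423 amu
Nuclear mass = 59.4737423 − 0.555360 = 58.9183823 amu ≈ 58.9184 amu (to 4 decimal places)

58.9184 amu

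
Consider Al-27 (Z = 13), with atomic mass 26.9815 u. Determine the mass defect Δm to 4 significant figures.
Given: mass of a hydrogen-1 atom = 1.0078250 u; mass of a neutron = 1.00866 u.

0.2415 u

Total constituent mass: 13 × 1.0078250 + 14 × 1.00866 = 27.2229650 u
Δm = 27.2229650 − 26.9815 = 0.2414650 u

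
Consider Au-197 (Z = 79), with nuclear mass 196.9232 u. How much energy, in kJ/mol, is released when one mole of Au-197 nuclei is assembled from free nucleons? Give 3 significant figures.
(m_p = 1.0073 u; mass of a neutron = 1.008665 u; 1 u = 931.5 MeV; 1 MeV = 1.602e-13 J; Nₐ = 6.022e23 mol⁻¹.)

1.51e+11 kJ/mol

Z = 79, so N = A − Z = 197 − 79 = 118.
Mass of separated nucleons = 79(1.0073) + 118(1.008665) = 79.5767 + 119.022470 = 198.599170 u
Mass defect Δm = 198.599170 − 196.9232 = 1.675970 u
E_B = 1.675970 × 931.5 = 1561.17 MeV
Per nucleus in joules: 1561.17 MeV × 1.602e-13 J/MeV = 2.5010e-10 J
Per mole: 2.5010e-10 J × 6.022e23 mol⁻¹ = 1.5061e+14 J/mol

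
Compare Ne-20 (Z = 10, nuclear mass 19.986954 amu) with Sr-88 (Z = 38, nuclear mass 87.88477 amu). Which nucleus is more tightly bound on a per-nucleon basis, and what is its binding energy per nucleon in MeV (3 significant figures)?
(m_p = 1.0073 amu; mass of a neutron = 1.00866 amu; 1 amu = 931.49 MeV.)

Sr-88; 8.74 MeV/nucleon

Ne-20: Σm = 10(1.0073) + 10(1.00866) = 20.15960 amu; Δm = 0.172646 amu; E_B = 160.82 MeV; E_B/A = 8.041 MeV
Sr-88: Σm = 38(1.0073) + 50(1.00866) = 88.71040 amu; Δm = 0.82563 amu; E_B = 769.07 MeV; E_B/A = 8.739 MeV
Sr-88 has the higher binding energy per nucleon, so it is the more tightly bound nucleus.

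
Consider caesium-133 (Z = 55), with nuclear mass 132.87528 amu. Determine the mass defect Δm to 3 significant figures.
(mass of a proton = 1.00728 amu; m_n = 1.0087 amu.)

1.20 amu

Total constituent mass: 55 × 1.00728 + 78 × 1.0087 = 134.07900 amu
Mass defect Δm = 134.07900 − 132.87528 = 1.20372 amu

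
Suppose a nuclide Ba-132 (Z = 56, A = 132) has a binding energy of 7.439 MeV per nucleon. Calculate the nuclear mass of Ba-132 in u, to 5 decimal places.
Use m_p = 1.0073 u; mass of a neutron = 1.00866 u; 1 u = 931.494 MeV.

132.01280 u

Total binding energy = 132 × 7.439 = 981.948 MeV
Mass defect = 981.948 MeV / (931.494 MeV/u) = 1.0541646 u
Constituent mass = 56(1.0073) + 76(1.00866) = 133.06696 u
Nuclear mass = 133.06696 − 1.0541646 = 132.0127954 u ≈ 132.01280 u (to 5 decimal places)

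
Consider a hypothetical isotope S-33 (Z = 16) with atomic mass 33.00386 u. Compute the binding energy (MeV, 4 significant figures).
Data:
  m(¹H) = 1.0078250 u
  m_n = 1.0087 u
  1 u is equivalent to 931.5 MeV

250.8 MeV

Σm = 16·m(¹H) + 17·m_n = 16.1252000 + 17.1479 = 33.2731000 u
The mass defect is 33.2731000 − 33.00386 = 0.2692400 u.
E_B = 0.2692400 × 931.5 = 250.797 MeV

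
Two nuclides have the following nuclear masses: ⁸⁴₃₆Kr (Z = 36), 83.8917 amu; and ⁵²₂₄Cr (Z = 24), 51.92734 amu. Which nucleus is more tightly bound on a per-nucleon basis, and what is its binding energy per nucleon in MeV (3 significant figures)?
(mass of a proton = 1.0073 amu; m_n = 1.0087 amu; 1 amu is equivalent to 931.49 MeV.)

⁸⁴₃₆Kr: Σm = 36(1.0073) + 48(1.0087) = 84.6804 amu; Δm = 0.7887 amu; E_B = 734.67 MeV; E_B/A = 8.746 MeV
⁵²₂₄Cr: Σm = 24(1.0073) + 28(1.0087) = 52.4188 amu; Δm = 0.49146 amu; E_B = 457.79 MeV; E_B/A = 8.804 MeV
⁵²₂₄Cr has the higher binding energy per nucleon, so it is the more tightly bound nucleus.

⁵²₂₄Cr; 8.80 MeV/nucleon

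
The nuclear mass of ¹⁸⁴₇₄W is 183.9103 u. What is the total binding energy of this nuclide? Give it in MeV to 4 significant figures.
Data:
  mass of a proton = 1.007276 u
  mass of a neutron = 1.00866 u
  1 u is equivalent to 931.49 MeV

Total constituent mass: 74 × 1.007276 + 110 × 1.00866 = 185.491024 u
Mass defect Δm = 185.491024 − 183.9103 = 1.580724 u
E_B = 1.580724 × 931.49 = 1472.43 MeV

1472 MeV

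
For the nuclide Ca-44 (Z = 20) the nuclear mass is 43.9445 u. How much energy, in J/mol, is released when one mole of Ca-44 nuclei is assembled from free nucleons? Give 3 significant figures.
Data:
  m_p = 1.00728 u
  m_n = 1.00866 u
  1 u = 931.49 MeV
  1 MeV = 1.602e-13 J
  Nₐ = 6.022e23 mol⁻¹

3.67e+13 J/mol

Σm = 20·m_p + 24·m_n = 20.14560 + 24.20784 = 44.35344 u
The mass defect is 44.35344 − 43.9445 = 0.40894 u.
Binding energy = Δm·c² = 0.40894 × 931.49 MeV/u = 380.924 MeV
Per nucleus in joules: 380.924 MeV × 1.602e-13 J/MeV = 6.1024e-11 J
Per mole: 6.1024e-11 J × 6.022e23 mol⁻¹ = 3.6749e+13 J/mol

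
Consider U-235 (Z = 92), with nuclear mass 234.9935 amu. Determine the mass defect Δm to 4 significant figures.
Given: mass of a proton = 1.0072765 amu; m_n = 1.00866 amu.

1.914 amu

Total constituent mass: 92 × 1.0072765 + 143 × 1.00866 = 236.9078180 amu
The mass defect is 236.9078180 − 234.9935 = 1.9143180 amu.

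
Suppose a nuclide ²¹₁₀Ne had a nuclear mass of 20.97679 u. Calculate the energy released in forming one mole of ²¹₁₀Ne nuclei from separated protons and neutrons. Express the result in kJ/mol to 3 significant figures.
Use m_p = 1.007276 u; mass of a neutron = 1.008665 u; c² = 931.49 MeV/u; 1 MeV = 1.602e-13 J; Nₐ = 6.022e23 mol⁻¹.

1.72e+10 kJ/mol

Z = 10, so N = A − Z = 21 − 10 = 11.
Σm = 10·m_p + 11·m_n = 10.072760 + 11.095315 = 21.168075 u
Δm = 21.168075 − 20.97679 = 0.191285 u
E_B = 0.191285 × 931.49 = 178.180 MeV
Per nucleus in joules: 178.180 MeV × 1.602e-13 J/MeV = 2.8544e-11 J
Per mole: 2.8544e-11 J × 6.022e23 mol⁻¹ = 1.7189e+13 J/mol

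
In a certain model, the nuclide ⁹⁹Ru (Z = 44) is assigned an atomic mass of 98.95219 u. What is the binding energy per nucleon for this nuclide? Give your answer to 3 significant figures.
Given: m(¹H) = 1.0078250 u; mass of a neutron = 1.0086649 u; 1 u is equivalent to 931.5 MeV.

The nucleus contains 44 protons and 99 − 44 = 55 neutrons.
Total constituent mass: 44 × 1.0078250 + 55 × 1.0086649 = 99.8208695 u
Δm = 99.8208695 − 98.95219 = 0.8686795 u
E_B = 0.8686795 × 931.5 = 809.175 MeV
BE/A = 809.175 MeV / 99 = 8.173 MeV/nucleon

8.17 MeV/nucleon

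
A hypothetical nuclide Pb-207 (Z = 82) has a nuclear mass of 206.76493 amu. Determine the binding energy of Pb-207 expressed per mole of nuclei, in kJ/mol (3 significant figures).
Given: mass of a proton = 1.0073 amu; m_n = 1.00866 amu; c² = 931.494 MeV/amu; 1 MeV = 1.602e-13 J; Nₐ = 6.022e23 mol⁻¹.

With 82 protons and 125 neutrons (A = 207):
Σm = 82·m_p + 125·m_n = 82.5986 + 126.08250 = 208.68110 amu
Mass defect Δm = 208.68110 − 206.76493 = 1.91617 amu
Binding energy = Δm·c² = 1.91617 × 931.494 MeV/amu = 1784.90 MeV
Per nucleus in joules: 1784.90 MeV × 1.602e-13 J/MeV = 2.8594e-10 J
Per mole: 2.8594e-10 J × 6.022e23 mol⁻¹ = 1.7219e+14 J/mol

1.72e+11 kJ/mol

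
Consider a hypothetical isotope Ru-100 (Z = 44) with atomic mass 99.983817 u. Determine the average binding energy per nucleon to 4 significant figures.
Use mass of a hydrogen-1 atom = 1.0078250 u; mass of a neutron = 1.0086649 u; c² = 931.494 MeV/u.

7.878 MeV/nucleon

The nucleus contains 44 protons and 100 − 44 = 56 neutrons.
Σm = 44·m(¹H) + 56·m_n = 44.3443000 + 56.4852344 = 100.8295344 u
Mass defect Δm = 100.8295344 − 99.983817 = 0.8457174 u
E_B = 0.8457174 × 931.494 = 787.781 MeV
BE/A = 787.781 MeV / 100 = 7.878 MeV/nucleon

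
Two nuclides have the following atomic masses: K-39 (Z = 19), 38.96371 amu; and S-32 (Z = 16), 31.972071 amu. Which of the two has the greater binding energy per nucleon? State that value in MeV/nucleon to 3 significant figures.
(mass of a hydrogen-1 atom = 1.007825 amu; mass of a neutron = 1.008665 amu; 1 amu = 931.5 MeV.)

K-39; 8.56 MeV/nucleon

K-39: Σm = 19(1.007825) + 20(1.008665) = 39.321975 amu; Δm = 0.358265 amu; E_B = 333.72 MeV; E_B/A = 8.557 MeV
S-32: Σm = 16(1.007825) + 16(1.008665) = 32.263840 amu; Δm = 0.291769 amu; E_B = 271.78 MeV; E_B/A = 8.493 MeV
K-39 has the higher binding energy per nucleon, so it is the more tightly bound nucleus.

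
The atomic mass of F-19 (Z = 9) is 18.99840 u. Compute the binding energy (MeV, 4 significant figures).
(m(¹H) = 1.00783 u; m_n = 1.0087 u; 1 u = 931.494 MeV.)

148.2 MeV

The nucleus contains 9 protons and 19 − 9 = 10 neutrons.
Mass of separated nucleons = 9(1.00783) + 10(1.0087) = 9.07047 + 10.0870 = 19.15747 u
Mass defect Δm = 19.15747 − 18.99840 = 0.15907 u
Converting to energy: 0.15907 u × 931.494 MeV/u = 148.173 MeV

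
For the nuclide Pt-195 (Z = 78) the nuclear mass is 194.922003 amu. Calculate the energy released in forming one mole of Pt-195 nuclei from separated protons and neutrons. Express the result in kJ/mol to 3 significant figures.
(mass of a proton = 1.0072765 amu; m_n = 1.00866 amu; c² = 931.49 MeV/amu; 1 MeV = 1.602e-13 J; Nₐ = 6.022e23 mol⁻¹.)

The nucleus contains 78 protons and 195 − 78 = 117 neutrons.
Mass of separated nucleons = 78(1.0072765) + 117(1.00866) = 78.5675670 + 118.01322 = 196.5807870 amu
Δm = 196.5807870 − 194.922003 = 1.6587840 amu
E_B = 1.6587840 × 931.49 = 1545.14 MeV
Per nucleus in joules: 1545.14 MeV × 1.602e-13 J/MeV = 2.4753e-10 J
Per mole: 2.4753e-10 J × 6.022e23 mol⁻¹ = 1.4906e+14 J/mol

1.49e+11 kJ/mol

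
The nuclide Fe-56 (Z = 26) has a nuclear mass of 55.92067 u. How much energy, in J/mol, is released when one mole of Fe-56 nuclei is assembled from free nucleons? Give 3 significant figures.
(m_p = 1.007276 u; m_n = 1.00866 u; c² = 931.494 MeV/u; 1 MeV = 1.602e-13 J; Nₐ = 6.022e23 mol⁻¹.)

4.75e+13 J/mol

Total constituent mass: 26 × 1.007276 + 30 × 1.00866 = 56.448976 u
Mass defect Δm = 56.448976 − 55.92067 = 0.528306 u
E_B = 0.528306 × 931.494 = 492.114 MeV
Per nucleus in joules: 492.114 MeV × 1.602e-13 J/MeV = 7.8837e-11 J
Per mole: 7.8837e-11 J × 6.022e23 mol⁻¹ = 4.7476e+13 J/mol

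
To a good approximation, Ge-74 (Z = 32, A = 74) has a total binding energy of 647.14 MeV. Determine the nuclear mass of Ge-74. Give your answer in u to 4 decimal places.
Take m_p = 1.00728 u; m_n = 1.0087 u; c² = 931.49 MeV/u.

73.9036 u

Mass defect = 647.14 MeV / (931.49 MeV/u) = 0.694736 u
Constituent mass = 32(1.00728) + 42(1.0087) = 74.59836 u
Nuclear mass = 74.59836 − 0.694736 = 73.903624 u ≈ 73.9036 u (to 4 decimal places)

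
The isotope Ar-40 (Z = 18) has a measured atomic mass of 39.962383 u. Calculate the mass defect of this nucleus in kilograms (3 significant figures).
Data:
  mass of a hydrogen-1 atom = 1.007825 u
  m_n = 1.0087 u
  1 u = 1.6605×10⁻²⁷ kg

6.14e-28 kg

Z = 18, so N = A − Z = 40 − 18 = 22.
Total constituent mass: 18 × 1.007825 + 22 × 1.0087 = 40.332250 u
The mass defect is 40.332250 − 39.962383 = 0.369867 u.
In SI units: 0.369867 u × 1.6605×10⁻²⁷ kg/u = 6.1416e-28 kg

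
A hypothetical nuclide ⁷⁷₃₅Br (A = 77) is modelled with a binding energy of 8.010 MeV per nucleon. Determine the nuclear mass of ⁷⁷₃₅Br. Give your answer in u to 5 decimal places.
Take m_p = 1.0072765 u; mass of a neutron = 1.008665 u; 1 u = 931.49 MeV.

Total binding energy = 77 × 8.010 = 616.770 MeV
Mass defect = 616.770 MeV / (931.49 MeV/u) = 0.6621327 u
Constituent mass = 35(1.0072765) + 42(1.008665) = 77.6186075 u
Nuclear mass = 77.6186075 − 0.6621327 = 76.9564748 u ≈ 76.95647 u (to 5 decimal places)

76.95647 u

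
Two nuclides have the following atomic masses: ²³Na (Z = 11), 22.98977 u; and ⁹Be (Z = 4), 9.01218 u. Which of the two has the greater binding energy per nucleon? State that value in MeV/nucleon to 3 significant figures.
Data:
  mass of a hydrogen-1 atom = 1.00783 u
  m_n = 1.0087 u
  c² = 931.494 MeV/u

²³Na: Σm = 11(1.00783) + 12(1.0087) = 23.19053 u; Δm = 0.20076 u; E_B = 187.01 MeV; E_B/A = 8.131 MeV
⁹Be: Σm = 4(1.00783) + 5(1.0087) = 9.07482 u; Δm = 0.06264 u; E_B = 58.349 MeV; E_B/A = 6.483 MeV
²³Na has the higher binding energy per nucleon, so it is the more tightly bound nucleus.

²³Na; 8.13 MeV/nucleon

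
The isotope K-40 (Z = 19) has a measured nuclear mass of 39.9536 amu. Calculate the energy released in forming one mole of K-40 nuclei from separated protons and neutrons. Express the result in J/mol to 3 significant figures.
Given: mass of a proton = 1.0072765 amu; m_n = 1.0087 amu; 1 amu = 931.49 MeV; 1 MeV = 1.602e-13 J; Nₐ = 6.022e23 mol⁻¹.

3.30e+13 J/mol

The nucleus contains 19 protons and 40 − 19 = 21 neutrons.
Σm = 19·m_p + 21·m_n = 19.1382535 + 21.1827 = 40.3209535 amu
The mass defect is 40.3209535 − 39.9536 = 0.3673535 amu.
Converting to energy: 0.3673535 amu × 931.49 MeV/amu = 342.186 MeV
Per nucleus in joules: 342.186 MeV × 1.602e-13 J/MeV = 5.4818e-11 J
Per mole: 5.4818e-11 J × 6.022e23 mol⁻¹ = 3.3011e+13 J/mol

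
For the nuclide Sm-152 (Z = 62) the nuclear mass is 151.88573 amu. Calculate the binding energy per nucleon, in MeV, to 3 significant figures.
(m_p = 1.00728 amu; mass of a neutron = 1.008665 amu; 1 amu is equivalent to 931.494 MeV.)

The nucleus contains 62 protons and 152 − 62 = 90 neutrons.
Σm = 62·m_p + 90·m_n = 62.45136 + 90.779850 = 153.231210 amu
Mass defect Δm = 153.231210 − 151.88573 = 1.345480 amu
Binding energy = Δm·c² = 1.345480 × 931.494 MeV/amu = 1253.31 MeV
Per nucleon: 1253.31 / 152 = 8.245 MeV

8.25 MeV/nucleon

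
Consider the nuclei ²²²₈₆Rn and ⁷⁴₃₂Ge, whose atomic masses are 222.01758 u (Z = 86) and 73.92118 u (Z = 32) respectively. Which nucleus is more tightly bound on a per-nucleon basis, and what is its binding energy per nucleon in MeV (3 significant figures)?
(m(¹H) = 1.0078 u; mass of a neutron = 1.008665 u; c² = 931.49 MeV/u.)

²²²₈₆Rn: Σm = 86(1.0078) + 136(1.008665) = 223.849240 u; Δm = 1.831660 u; E_B = 1706.17 MeV; E_B/A = 7.685 MeV
⁷⁴₃₂Ge: Σm = 32(1.0078) + 42(1.008665) = 74.613530 u; Δm = 0.692350 u; E_B = 644.92 MeV; E_B/A = 8.715 MeV
⁷⁴₃₂Ge has the higher binding energy per nucleon, so it is the more tightly bound nucleus.

⁷⁴₃₂Ge; 8.72 MeV/nucleon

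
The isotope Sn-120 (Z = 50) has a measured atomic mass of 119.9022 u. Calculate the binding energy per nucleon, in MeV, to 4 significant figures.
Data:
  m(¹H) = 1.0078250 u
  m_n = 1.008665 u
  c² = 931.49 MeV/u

8.505 MeV/nucleon

With 50 protons and 70 neutrons (A = 120):
Total constituent mass: 50 × 1.0078250 + 70 × 1.008665 = 120.9978000 u
Mass defect Δm = 120.9978000 − 119.9022 = 1.0956000 u
E_B = 1.0956000 × 931.49 = 1020.54 MeV
Per nucleon: 1020.54 / 120 = 8.505 MeV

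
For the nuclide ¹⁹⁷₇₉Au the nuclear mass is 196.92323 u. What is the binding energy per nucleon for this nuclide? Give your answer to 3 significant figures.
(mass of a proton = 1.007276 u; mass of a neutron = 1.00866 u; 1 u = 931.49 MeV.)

With 79 protons and 118 neutrons (A = 197):
Total constituent mass: 79 × 1.007276 + 118 × 1.00866 = 198.596684 u
Δm = 198.596684 − 196.92323 = 1.673454 u
E_B = 1.673454 × 931.49 = 1558.81 MeV
Per nucleon: 1558.81 / 197 = 7.913 MeV

7.91 MeV/nucleon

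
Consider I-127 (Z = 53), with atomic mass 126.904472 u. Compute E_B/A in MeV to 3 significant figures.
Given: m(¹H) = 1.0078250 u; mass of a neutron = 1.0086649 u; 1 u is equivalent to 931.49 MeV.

Z = 53, so N = A − Z = 127 − 53 = 74.
Σm = 53·m(¹H) + 74·m_n = 53.4147250 + 74.6412026 = 128.0559276 u
Δm = 128.0559276 − 126.904472 = 1.1514556 u
Converting to energy: 1.1514556 u × 931.49 MeV/u = 1072.57 MeV
Per nucleon: 1072.57 / 127 = 8.445 MeV

8.45 MeV/nucleon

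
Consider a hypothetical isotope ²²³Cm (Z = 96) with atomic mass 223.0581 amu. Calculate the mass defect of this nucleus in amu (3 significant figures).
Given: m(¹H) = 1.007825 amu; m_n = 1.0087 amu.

1.80 amu

The nucleus contains 96 protons and 223 − 96 = 127 neutrons.
Mass of separated nucleons = 96(1.007825) + 127(1.0087) = 96.751200 + 128.1049 = 224.856100 amu
Mass defect Δm = 224.856100 − 223.0581 = 1.798000 amu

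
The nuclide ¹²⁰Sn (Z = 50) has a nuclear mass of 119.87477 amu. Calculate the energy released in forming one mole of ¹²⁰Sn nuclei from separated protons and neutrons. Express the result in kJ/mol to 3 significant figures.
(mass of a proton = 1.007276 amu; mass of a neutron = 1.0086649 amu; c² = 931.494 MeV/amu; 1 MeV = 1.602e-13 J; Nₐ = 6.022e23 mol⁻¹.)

The nucleus contains 50 protons and 120 − 50 = 70 neutrons.
Mass of separated nucleons = 50(1.007276) + 70(1.0086649) = 50.363800 + 70.6065430 = 120.9703430 amu
The mass defect is 120.9703430 − 119.87477 = 1.0955730 amu.
E_B = 1.0955730 × 931.494 = 1020.52 MeV
Per nucleus in joules: 1020.52 MeV × 1.602e-13 J/MeV = 1.6349e-10 J
Per mole: 1.6349e-10 J × 6.022e23 mol⁻¹ = 9.8454e+13 J/mol

9.85e+10 kJ/mol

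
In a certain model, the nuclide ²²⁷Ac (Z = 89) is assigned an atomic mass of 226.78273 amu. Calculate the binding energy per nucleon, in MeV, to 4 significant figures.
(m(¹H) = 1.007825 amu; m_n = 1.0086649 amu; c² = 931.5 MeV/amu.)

8.656 MeV/nucleon

With 89 protons and 138 neutrons (A = 227):
Mass of separated nucleons = 89(1.007825) + 138(1.0086649) = 89.696425 + 139.1957562 = 228.8921812 amu
The mass defect is 228.8921812 − 226.78273 = 2.1094512 amu.
Converting to energy: 2.1094512 amu × 931.5 MeV/amu = 1964.95 MeV
Dividing by A = 227 gives 8.656 MeV per nucleon.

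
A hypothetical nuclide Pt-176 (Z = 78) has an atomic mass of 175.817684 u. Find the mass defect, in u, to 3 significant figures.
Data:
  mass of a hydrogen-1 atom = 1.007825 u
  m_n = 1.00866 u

1.64 u

Total constituent mass: 78 × 1.007825 + 98 × 1.00866 = 177.459030 u
Mass defect Δm = 177.459030 − 175.817684 = 1.641346 u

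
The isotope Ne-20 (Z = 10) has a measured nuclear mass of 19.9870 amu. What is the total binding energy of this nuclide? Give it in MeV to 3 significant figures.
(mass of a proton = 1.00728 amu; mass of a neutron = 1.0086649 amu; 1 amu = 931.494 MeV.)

Total constituent mass: 10 × 1.00728 + 10 × 1.0086649 = 20.1594490 amu
Mass defect Δm = 20.1594490 − 19.9870 = 0.1724490 amu
E_B = 0.1724490 × 931.494 = 160.635 MeV

161 MeV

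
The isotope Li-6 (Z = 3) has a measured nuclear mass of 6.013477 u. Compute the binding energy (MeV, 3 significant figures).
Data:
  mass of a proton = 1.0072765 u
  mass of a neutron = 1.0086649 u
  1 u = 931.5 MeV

Σm = 3·m_p + 3·m_n = 3.0218295 + 3.0259947 = 6.0478242 u
Δm = 6.0478242 − 6.013477 = 0.0343472 u
E_B = 0.0343472 × 931.5 = 31.9944 MeV

32.0 MeV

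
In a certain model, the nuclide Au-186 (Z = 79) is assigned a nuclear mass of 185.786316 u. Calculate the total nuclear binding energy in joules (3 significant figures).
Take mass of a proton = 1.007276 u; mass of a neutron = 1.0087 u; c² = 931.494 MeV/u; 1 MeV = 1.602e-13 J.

2.57e-10 J

The nucleus contains 79 protons and 186 − 79 = 107 neutrons.
Σm = 79·m_p + 107·m_n = 79.574804 + 107.9309 = 187.505704 u
Δm = 187.505704 − 185.786316 = 1.719388 u
E_B = 1.719388 × 931.494 = 1601.60 MeV
In joules: 1601.60 MeV × 1.602e-13 J/MeV = 2.5658e-10 J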